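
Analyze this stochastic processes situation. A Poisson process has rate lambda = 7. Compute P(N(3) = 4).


P(N(t)=k) = (lambda*t)^k * exp(-lambda*t) / k!
lambda*t = 21
= 21^4 * exp(-21) / 4!
= 194481 * 7.5826e-10 / 24
= 6.1444e-06

6.1444e-06


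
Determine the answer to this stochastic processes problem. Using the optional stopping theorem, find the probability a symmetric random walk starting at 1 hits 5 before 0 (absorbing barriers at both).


By optional stopping theorem: E(M at tau) = M(0) = 1
P(hit 5)*5 + P(hit 0)*0 = 1
P(hit 5) = (1 - 0)/(5 - 0) = 1/5 = 0.2000

0.2000


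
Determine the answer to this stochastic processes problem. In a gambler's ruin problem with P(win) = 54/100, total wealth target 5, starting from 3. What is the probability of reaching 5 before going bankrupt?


Gambler's ruin formula:
r = q/p = 0.4600/0.5400 = 0.8519
P(win) = (1 - r^i)/(1 - r^N)
= (1 - 0.8519^3)/(1 - 0.8519^5)
= 0.6925

0.6925


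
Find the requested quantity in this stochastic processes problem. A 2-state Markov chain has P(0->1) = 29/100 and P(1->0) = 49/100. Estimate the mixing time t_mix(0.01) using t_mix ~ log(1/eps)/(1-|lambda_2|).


lambda_2 = |1 - p01 - p10| = |1 - 0.2900 - 0.4900| = 0.2200
t_mix ~ log(1/eps)/(1 - |lambda_2|)
= log(100)/(1 - 0.2200) = 4.6052/0.7800
= 5.9041

5.9041


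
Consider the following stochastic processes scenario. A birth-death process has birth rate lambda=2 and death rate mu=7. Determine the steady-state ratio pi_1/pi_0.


For birth-death process, pi_n/pi_0 = (lambda/mu)^n
= (2/7)^1
= 0.2857

0.2857


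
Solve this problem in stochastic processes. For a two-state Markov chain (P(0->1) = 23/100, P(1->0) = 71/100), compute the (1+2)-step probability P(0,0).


P^3 = P^1 * P^2
Computing via matrix multiplication of the transition matrix.
Entry (0,0) of P^3 = 0.7554

0.7554


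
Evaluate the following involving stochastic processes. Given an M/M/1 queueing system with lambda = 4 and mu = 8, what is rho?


rho = lambda/mu
= 4/8
= 0.5000

0.5000


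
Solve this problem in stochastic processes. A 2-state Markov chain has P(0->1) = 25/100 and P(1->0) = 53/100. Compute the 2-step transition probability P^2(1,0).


Computing P^2 by matrix multiplication.
P = [[0.7500, 0.2500], [0.5300, 0.4700]]
After raising P to the power 2:
P^2(1,0) = 0.6466

0.6466


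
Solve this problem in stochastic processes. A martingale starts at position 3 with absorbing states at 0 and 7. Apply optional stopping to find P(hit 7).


By optional stopping theorem: E(M at tau) = M(0) = 3
P(hit 7)*7 + P(hit 0)*0 = 3
P(hit 7) = (3 - 0)/(7 - 0) = 3/7 = 0.4286

0.4286


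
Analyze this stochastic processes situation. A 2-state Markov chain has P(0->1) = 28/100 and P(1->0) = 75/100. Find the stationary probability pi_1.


Stationary distribution: pi_0 = p10/(p01+p10), pi_1 = p01/(p01+p10)
p01 = 0.2800, p10 = 0.7500
pi_1 = 0.2718

0.2718


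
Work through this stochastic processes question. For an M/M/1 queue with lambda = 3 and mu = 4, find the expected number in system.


rho = 3/4 = 0.7500
L = rho/(1-rho)
= 0.7500/0.2500
= 3.0000

3.0000


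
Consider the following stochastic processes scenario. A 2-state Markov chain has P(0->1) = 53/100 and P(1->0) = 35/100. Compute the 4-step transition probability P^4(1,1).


Computing P^4 by matrix multiplication.
P = [[0.4700, 0.5300], [0.3500, 0.6500]]
After raising P to the power 4:
P^4(1,1) = 0.6024

0.6024


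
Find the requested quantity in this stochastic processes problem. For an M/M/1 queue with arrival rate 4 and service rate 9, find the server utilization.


rho = lambda/mu
= 4/9
= 0.4444

0.4444


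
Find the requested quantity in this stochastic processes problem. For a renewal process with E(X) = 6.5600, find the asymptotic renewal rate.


Long-run renewal rate = 1/E(X)
= 1/6.5600
= 0.1524

0.1524


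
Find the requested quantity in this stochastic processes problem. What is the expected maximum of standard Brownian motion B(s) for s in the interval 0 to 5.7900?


E(max B(s)) = sqrt(2t/pi)
= sqrt(2*5.7900/pi)
= sqrt(3.6860)
= 1.9199

1.9199


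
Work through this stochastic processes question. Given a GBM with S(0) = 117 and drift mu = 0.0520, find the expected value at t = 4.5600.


E[S(t)] = S(0) * exp(mu * t)
= 117 * exp(0.0520 * 4.5600)
= 117 * 1.2676
= 148.3084

148.3084


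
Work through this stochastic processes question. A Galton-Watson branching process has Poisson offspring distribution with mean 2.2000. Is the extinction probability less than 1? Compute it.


Since mu = 2.2000 > 1, extinction prob q < 1.
Solve s = exp(mu*(s-1)) iteratively.
q = 0.1563

0.1563


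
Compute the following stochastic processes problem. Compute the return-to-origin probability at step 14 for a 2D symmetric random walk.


P = C(14,7)^2 / 4^14
= 3432^2 / 268435456
= 11778624 / 268435456
= 0.0439

0.0439


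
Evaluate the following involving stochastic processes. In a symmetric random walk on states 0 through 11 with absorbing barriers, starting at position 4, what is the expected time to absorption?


For symmetric RW on 0,...,N with absorbing barriers, E(i) = i*(N-i)
E(4) = 4 * 7 = 28

28


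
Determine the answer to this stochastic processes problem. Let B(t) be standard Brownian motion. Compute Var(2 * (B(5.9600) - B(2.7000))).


Var(alpha*(B(t)-B(s))) = alpha^2 * (t-s)
= 2^2 * (5.9600 - 2.7000)
= 4 * 3.2600
= 13.0400

13.0400


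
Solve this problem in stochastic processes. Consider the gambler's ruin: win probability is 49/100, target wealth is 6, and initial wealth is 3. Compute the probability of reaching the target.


Gambler's ruin formula:
r = q/p = 0.5100/0.4900 = 1.0408
P(win) = (1 - r^i)/(1 - r^N)
= (1 - 1.0408^3)/(1 - 1.0408^6)
= 0.4700

0.4700


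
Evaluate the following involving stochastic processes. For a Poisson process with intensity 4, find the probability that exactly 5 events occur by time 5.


P(N(t)=k) = (lambda*t)^k * exp(-lambda*t) / k!
lambda*t = 20
= 20^5 * exp(-20) / 5!
= 3200000 * 2.0612e-09 / 120
= 5.4964e-05

5.4964e-05


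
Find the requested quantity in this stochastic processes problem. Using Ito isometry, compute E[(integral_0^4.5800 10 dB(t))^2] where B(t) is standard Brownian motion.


By Ito isometry: E[(int f dB)^2] = int f^2 dt
= 10^2 * 4.5800
= 100 * 4.5800 = 458.0000

458.0000


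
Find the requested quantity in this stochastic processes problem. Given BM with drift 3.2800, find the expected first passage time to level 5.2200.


Expected first passage time = a/mu
= 5.2200/3.2800
= 1.5915

1.5915


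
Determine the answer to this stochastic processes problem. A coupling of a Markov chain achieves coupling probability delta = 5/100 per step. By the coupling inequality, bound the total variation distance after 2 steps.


TV distance bound <= (1-delta)^n
= (1 - 0.0500)^2
= 0.9500^2
= 0.9025

0.9025


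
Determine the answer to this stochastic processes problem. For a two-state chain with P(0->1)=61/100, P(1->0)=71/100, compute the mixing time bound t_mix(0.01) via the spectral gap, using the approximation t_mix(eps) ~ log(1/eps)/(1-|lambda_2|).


lambda_2 = |1 - p01 - p10| = |1 - 0.6100 - 0.7100| = 0.3200
t_mix ~ log(1/eps)/(1 - |lambda_2|)
= log(100)/(1 - 0.3200) = 4.6052/0.6800
= 6.7723

6.7723


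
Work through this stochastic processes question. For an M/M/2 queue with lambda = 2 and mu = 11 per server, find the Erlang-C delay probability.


a = lambda/mu = 0.1818
rho = a/c = 0.0909
Erlang-C formula applied:
C(c,a) = 0.0152

0.0152


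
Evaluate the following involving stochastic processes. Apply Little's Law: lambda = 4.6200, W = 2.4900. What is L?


Little's Law: L = lambda * W
= 4.6200 * 2.4900
= 11.5038

11.5038


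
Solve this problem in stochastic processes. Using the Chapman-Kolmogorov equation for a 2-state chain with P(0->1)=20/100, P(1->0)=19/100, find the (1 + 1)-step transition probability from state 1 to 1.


P^2 = P^1 * P^1
Computing via matrix multiplication of the transition matrix.
Entry (1,1) of P^2 = 0.6941

0.6941


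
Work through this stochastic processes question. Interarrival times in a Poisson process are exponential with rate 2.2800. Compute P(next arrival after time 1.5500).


P(X > t) = exp(-lambda * t)
= exp(-2.2800 * 1.5500)
= exp(-3.5340) = 0.0292

0.0292


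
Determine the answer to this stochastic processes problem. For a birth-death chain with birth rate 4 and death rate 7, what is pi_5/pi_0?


For birth-death process, pi_n/pi_0 = (lambda/mu)^n
= (4/7)^5
= 0.0609

0.0609


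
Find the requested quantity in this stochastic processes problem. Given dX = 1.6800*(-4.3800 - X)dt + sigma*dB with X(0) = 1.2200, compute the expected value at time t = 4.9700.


E[X(t)] = mu + (X(0) - mu)*exp(-theta*t)
= -4.3800 + (1.2200 - -4.3800)*exp(-1.6800*4.9700)
= -4.3800 + 5.6000 * 2.3649e-04
= -4.3787

-4.3787


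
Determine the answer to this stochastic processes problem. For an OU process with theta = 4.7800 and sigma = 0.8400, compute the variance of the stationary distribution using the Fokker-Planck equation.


Stationary variance = sigma^2 / (2*theta)
= 0.8400^2 / (2*4.7800)
= 0.7056 / 9.5600
= 0.0738

0.0738


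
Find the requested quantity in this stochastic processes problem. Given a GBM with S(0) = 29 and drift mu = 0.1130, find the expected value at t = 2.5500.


E[S(t)] = S(0) * exp(mu * t)
= 29 * exp(0.1130 * 2.5500)
= 29 * 1.3340
= 38.6848

38.6848


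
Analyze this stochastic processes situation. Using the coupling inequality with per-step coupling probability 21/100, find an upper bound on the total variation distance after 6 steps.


TV distance bound <= (1-delta)^n
= (1 - 0.2100)^6
= 0.7900^6
= 0.2431

0.2431


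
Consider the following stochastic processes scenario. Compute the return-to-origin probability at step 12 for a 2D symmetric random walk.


P = C(12,6)^2 / 4^12
= 924^2 / 16777216
= 853776 / 16777216
= 0.0509

0.0509


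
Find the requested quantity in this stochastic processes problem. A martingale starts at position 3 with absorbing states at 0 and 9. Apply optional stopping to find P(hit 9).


By optional stopping theorem: E(M at tau) = M(0) = 3
P(hit 9)*9 + P(hit 0)*0 = 3
P(hit 9) = (3 - 0)/(9 - 0) = 1/3 = 0.3333

0.3333


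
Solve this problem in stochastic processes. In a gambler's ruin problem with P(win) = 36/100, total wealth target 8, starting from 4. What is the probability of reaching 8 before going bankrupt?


Gambler's ruin formula:
r = q/p = 0.6400/0.3600 = 1.7778
P(win) = (1 - r^i)/(1 - r^N)
= (1 - 1.7778^4)/(1 - 1.7778^8)
= 0.0910

0.0910


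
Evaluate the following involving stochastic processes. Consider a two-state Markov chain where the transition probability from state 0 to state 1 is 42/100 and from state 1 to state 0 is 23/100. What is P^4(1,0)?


Computing P^4 by matrix multiplication.
P = [[0.5800, 0.4200], [0.2300, 0.7700]]
After raising P to the power 4:
P^4(1,0) = 0.3485

0.3485


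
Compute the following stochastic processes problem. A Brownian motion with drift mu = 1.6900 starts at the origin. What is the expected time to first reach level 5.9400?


Expected first passage time = a/mu
= 5.9400/1.6900
= 3.5148

3.5148


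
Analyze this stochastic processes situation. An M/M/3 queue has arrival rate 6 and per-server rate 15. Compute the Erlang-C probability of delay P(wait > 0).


a = lambda/mu = 0.4000
rho = a/c = 0.1333
Erlang-C formula applied:
C(c,a) = 0.0082

0.0082


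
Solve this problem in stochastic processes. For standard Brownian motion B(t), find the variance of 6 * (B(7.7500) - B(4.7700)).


Var(alpha*(B(t)-B(s))) = alpha^2 * (t-s)
= 6^2 * (7.7500 - 4.7700)
= 36 * 2.9800
= 107.2800

107.2800


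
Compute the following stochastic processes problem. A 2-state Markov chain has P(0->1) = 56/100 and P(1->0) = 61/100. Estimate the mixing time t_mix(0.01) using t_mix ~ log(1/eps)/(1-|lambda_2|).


lambda_2 = |1 - p01 - p10| = |1 - 0.5600 - 0.6100| = 0.1700
t_mix ~ log(1/eps)/(1 - |lambda_2|)
= log(100)/(1 - 0.1700) = 4.6052/0.8300
= 5.5484

5.5484


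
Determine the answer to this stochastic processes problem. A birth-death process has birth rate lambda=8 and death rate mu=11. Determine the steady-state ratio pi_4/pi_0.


For birth-death process, pi_n/pi_0 = (lambda/mu)^n
= (8/11)^4
= 0.2798

0.2798


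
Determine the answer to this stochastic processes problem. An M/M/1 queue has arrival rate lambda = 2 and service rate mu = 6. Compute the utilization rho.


rho = lambda/mu
= 2/6
= 0.3333

0.3333


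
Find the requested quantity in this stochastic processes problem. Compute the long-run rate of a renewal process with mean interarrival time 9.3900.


Long-run renewal rate = 1/E(X)
= 1/9.3900
= 0.1065

0.1065


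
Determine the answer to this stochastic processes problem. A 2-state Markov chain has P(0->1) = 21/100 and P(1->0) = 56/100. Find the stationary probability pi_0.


Stationary distribution: pi_0 = p10/(p01+p10), pi_1 = p01/(p01+p10)
p01 = 0.2100, p10 = 0.5600
pi_0 = 0.7273

0.7273


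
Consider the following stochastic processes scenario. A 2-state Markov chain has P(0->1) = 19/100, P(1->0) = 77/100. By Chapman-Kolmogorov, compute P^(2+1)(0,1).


P^3 = P^2 * P^1
Computing via matrix multiplication of the transition matrix.
Entry (0,1) of P^3 = 0.1979

0.1979


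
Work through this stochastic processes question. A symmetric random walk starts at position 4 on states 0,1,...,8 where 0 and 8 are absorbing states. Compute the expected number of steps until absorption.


For symmetric RW on 0,...,N with absorbing barriers, E(i) = i*(N-i)
E(4) = 4 * 4 = 16

16


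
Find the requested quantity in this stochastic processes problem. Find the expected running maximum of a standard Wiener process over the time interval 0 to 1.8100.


E(max B(s)) = sqrt(2t/pi)
= sqrt(2*1.8100/pi)
= sqrt(1.1523)
= 1.0734

1.0734


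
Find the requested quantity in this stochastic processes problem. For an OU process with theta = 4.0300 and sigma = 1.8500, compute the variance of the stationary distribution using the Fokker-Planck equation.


Stationary variance = sigma^2 / (2*theta)
= 1.8500^2 / (2*4.0300)
= 3.4225 / 8.0600
= 0.4246

0.4246


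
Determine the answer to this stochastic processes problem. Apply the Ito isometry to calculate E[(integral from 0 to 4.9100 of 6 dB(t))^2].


By Ito isometry: E[(int f dB)^2] = int f^2 dt
= 6^2 * 4.9100
= 36 * 4.9100 = 176.7600

176.7600


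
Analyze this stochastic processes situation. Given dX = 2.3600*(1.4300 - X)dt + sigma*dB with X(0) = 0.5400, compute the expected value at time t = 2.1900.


E[X(t)] = mu + (X(0) - mu)*exp(-theta*t)
= 1.4300 + (0.5400 - 1.4300)*exp(-2.3600*2.1900)
= 1.4300 + -0.8900 * 0.0057
= 1.4249

1.4249


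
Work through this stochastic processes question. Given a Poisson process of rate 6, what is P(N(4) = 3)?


P(N(t)=k) = (lambda*t)^k * exp(-lambda*t) / k!
lambda*t = 24
= 24^3 * exp(-24) / 3!
= 13824 * 3.7751e-11 / 6
= 8.6979e-08

8.6979e-08


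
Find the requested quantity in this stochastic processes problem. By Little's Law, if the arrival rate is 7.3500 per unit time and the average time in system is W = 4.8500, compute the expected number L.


Little's Law: L = lambda * W
= 7.3500 * 4.8500
= 35.6475

35.6475


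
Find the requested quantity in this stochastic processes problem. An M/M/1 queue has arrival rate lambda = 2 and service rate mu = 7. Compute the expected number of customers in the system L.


rho = 2/7 = 0.2857
L = rho/(1-rho)
= 0.2857/0.7143
= 0.4000

0.4000


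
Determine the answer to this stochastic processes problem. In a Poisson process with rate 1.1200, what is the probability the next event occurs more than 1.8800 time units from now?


P(X > t) = exp(-lambda * t)
= exp(-1.1200 * 1.8800)
= exp(-2.1056) = 0.1218

0.1218


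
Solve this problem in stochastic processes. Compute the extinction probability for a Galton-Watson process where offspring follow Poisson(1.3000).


Since mu = 1.3000 > 1, extinction prob q < 1.
Solve s = exp(mu*(s-1)) iteratively.
q = 0.5770

0.5770


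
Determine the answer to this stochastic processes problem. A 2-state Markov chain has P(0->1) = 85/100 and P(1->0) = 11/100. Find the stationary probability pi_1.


Stationary distribution: pi_0 = p10/(p01+p10), pi_1 = p01/(p01+p10)
p01 = 0.8500, p10 = 0.1100
pi_1 = 0.8854

0.8854


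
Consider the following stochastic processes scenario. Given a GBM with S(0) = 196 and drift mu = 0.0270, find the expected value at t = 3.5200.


E[S(t)] = S(0) * exp(mu * t)
= 196 * exp(0.0270 * 3.5200)
= 196 * 1.0997
= 215.5418

215.5418


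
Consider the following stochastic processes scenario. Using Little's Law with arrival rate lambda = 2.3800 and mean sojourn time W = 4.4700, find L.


Little's Law: L = lambda * W
= 2.3800 * 4.4700
= 10.6386

10.6386


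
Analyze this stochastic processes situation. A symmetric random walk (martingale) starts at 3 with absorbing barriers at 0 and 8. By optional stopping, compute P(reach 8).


By optional stopping theorem: E(M at tau) = M(0) = 3
P(hit 8)*8 + P(hit 0)*0 = 3
P(hit 8) = (3 - 0)/(8 - 0) = 3/8 = 0.3750

0.3750


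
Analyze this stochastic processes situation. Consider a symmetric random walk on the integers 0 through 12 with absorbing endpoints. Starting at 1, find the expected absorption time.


For symmetric RW on 0,...,N with absorbing barriers, E(i) = i*(N-i)
E(1) = 1 * 11 = 11

11


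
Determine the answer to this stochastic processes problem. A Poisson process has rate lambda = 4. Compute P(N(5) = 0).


P(N(t)=k) = (lambda*t)^k * exp(-lambda*t) / k!
lambda*t = 20
= 20^0 * exp(-20) / 0!
= 1 * 2.0612e-09 / 1
= 2.0612e-09

2.0612e-09


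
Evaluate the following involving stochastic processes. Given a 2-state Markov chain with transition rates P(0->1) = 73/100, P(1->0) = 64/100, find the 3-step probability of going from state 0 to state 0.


Computing P^3 by matrix multiplication.
P = [[0.2700, 0.7300], [0.6400, 0.3600]]
After raising P to the power 3:
P^3(0,0) = 0.4402

0.4402


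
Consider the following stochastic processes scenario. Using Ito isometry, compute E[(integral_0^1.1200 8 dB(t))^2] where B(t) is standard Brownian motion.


By Ito isometry: E[(int f dB)^2] = int f^2 dt
= 8^2 * 1.1200
= 64 * 1.1200 = 71.6800

71.6800


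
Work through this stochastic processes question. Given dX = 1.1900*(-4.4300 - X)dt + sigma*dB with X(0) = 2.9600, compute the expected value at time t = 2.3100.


E[X(t)] = mu + (X(0) - mu)*exp(-theta*t)
= -4.4300 + (2.9600 - -4.4300)*exp(-1.1900*2.3100)
= -4.4300 + 7.3900 * 0.0640
= -3.9571

-3.9571


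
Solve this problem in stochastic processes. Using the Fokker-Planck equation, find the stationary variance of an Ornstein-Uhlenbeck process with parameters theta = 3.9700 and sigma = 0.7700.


Stationary variance = sigma^2 / (2*theta)
= 0.7700^2 / (2*3.9700)
= 0.5929 / 7.9400
= 0.0747

0.0747


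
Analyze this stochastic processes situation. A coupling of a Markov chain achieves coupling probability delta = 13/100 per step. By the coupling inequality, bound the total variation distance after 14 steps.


TV distance bound <= (1-delta)^n
= (1 - 0.1300)^14
= 0.8700^14
= 0.1423

0.1423


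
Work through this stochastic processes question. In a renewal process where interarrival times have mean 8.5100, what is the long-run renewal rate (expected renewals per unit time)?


Long-run renewal rate = 1/E(X)
= 1/8.5100
= 0.1175

0.1175


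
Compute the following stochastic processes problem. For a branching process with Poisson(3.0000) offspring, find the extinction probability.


Since mu = 3.0000 > 1, extinction prob q < 1.
Solve s = exp(mu*(s-1)) iteratively.
q = 0.0595

0.0595


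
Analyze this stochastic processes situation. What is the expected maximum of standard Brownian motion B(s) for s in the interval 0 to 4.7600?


E(max B(s)) = sqrt(2t/pi)
= sqrt(2*4.7600/pi)
= sqrt(3.0303)
= 1.7408

1.7408


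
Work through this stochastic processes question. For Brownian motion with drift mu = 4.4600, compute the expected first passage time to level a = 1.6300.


Expected first passage time = a/mu
= 1.6300/4.4600
= 0.3655

0.3655


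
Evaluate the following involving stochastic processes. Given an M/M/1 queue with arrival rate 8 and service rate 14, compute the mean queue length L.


rho = 8/14 = 0.5714
L = rho/(1-rho)
= 0.5714/0.4286
= 1.3333

1.3333


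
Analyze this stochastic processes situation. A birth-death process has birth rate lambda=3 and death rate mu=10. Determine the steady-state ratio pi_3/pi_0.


For birth-death process, pi_n/pi_0 = (lambda/mu)^n
= (3/10)^3
= 0.0270

0.0270


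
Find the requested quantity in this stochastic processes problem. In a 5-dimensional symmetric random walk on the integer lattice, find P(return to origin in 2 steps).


P(return in 2 steps) = P(reverse first step) = 1/(2d)
= 1/10
= 0.1000

0.1000


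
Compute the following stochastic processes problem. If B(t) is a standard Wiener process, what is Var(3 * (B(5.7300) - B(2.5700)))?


Var(alpha*(B(t)-B(s))) = alpha^2 * (t-s)
= 3^2 * (5.7300 - 2.5700)
= 9 * 3.1600
= 28.4400

28.4400


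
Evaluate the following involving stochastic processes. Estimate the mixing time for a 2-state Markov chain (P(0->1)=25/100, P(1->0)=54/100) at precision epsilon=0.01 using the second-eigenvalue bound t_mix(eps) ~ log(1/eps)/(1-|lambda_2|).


lambda_2 = |1 - p01 - p10| = |1 - 0.2500 - 0.5400| = 0.2100
t_mix ~ log(1/eps)/(1 - |lambda_2|)
= log(100)/(1 - 0.2100) = 4.6052/0.7900
= 5.8293

5.8293


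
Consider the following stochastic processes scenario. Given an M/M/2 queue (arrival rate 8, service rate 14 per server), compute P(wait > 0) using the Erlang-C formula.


a = lambda/mu = 0.5714
rho = a/c = 0.2857
Erlang-C formula applied:
C(c,a) = 0.1270

0.1270


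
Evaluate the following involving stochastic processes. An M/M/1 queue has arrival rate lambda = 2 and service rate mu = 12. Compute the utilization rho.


rho = lambda/mu
= 2/12
= 0.1667

0.1667


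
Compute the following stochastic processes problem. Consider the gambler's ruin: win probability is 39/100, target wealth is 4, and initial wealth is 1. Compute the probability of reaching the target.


Gambler's ruin formula:
r = q/p = 0.6100/0.3900 = 1.5641
P(win) = (1 - r^i)/(1 - r^N)
= (1 - 1.5641^1)/(1 - 1.5641^4)
= 0.1132

0.1132


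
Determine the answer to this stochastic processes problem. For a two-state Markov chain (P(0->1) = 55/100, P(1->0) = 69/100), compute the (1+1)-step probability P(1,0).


P^2 = P^1 * P^1
Computing via matrix multiplication of the transition matrix.
Entry (1,0) of P^2 = 0.5244

0.5244


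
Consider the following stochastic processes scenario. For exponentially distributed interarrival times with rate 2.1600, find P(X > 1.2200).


P(X > t) = exp(-lambda * t)
= exp(-2.1600 * 1.2200)
= exp(-2.6352) = 0.0717

0.0717


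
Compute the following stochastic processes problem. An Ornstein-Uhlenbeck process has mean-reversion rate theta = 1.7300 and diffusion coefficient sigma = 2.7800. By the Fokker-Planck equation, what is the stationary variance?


Stationary variance = sigma^2 / (2*theta)
= 2.7800^2 / (2*1.7300)
= 7.7284 / 3.4600
= 2.2336

2.2336


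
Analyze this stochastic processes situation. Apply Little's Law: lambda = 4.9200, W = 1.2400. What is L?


Little's Law: L = lambda * W
= 4.9200 * 1.2400
= 6.1008

6.1008


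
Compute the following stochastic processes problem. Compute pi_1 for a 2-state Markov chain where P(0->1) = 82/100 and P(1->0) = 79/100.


Stationary distribution: pi_0 = p10/(p01+p10), pi_1 = p01/(p01+p10)
p01 = 0.8200, p10 = 0.7900
pi_1 = 0.5093

0.5093


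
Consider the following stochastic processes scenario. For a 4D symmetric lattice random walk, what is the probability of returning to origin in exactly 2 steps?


P(return in 2 steps) = P(reverse first step) = 1/(2d)
= 1/8
= 0.1250

0.1250


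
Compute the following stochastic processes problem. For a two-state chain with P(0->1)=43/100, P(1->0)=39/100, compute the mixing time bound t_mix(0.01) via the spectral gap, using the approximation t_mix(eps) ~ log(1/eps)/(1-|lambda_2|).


lambda_2 = |1 - p01 - p10| = |1 - 0.4300 - 0.3900| = 0.1800
t_mix ~ log(1/eps)/(1 - |lambda_2|)
= log(100)/(1 - 0.1800) = 4.6052/0.8200
= 5.6161

5.6161


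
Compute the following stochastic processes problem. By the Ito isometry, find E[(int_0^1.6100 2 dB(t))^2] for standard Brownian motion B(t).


By Ito isometry: E[(int f dB)^2] = int f^2 dt
= 2^2 * 1.6100
= 4 * 1.6100 = 6.4400

6.4400


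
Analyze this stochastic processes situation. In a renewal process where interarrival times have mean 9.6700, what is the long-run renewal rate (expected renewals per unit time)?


Long-run renewal rate = 1/E(X)
= 1/9.6700
= 0.1034

0.1034


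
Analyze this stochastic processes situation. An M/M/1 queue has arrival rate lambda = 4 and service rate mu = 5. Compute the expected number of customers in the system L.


rho = 4/5 = 0.8000
L = rho/(1-rho)
= 0.8000/0.2000
= 4.0000

4.0000


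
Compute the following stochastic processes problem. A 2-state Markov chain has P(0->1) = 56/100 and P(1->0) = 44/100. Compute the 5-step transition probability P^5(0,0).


Computing P^5 by matrix multiplication.
P = [[0.4400, 0.5600], [0.4400, 0.5600]]
After raising P to the power 5:
P^5(0,0) = 0.4400

0.4400


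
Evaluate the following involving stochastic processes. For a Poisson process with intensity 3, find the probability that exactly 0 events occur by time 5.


P(N(t)=k) = (lambda*t)^k * exp(-lambda*t) / k!
lambda*t = 15
= 15^0 * exp(-15) / 0!
= 1 * 3.0590e-07 / 1
= 3.0590e-07

3.0590e-07


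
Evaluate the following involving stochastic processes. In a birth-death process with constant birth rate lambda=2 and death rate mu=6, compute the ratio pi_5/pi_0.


For birth-death process, pi_n/pi_0 = (lambda/mu)^n
= (2/6)^5
= 0.0041

0.0041


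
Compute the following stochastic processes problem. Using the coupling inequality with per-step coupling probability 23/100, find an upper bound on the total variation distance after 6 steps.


TV distance bound <= (1-delta)^n
= (1 - 0.2300)^6
= 0.7700^6
= 0.2084

0.2084


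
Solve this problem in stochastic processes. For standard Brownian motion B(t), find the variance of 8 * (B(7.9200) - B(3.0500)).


Var(alpha*(B(t)-B(s))) = alpha^2 * (t-s)
= 8^2 * (7.9200 - 3.0500)
= 64 * 4.8700
= 311.6800

311.6800


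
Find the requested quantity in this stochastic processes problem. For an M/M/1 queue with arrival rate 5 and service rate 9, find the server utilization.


rho = lambda/mu
= 5/9
= 0.5556

0.5556


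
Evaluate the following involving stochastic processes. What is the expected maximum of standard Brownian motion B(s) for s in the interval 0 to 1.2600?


E(max B(s)) = sqrt(2t/pi)
= sqrt(2*1.2600/pi)
= sqrt(0.8021)
= 0.8956

0.8956


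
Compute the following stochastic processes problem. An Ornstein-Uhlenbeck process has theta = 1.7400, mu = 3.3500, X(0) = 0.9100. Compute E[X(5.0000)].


E[X(t)] = mu + (X(0) - mu)*exp(-theta*t)
= 3.3500 + (0.9100 - 3.3500)*exp(-1.7400*5.0000)
= 3.3500 + -2.4400 * 1.6659e-04
= 3.3496

3.3496


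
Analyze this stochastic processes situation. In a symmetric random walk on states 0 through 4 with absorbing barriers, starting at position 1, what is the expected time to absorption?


For symmetric RW on 0,...,N with absorbing barriers, E(i) = i*(N-i)
E(1) = 1 * 3 = 3

3


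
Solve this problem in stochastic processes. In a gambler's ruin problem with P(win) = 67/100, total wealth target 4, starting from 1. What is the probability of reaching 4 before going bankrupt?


Gambler's ruin formula:
r = q/p = 0.3300/0.6700 = 0.4925
P(win) = (1 - r^i)/(1 - r^N)
= (1 - 0.4925^1)/(1 - 0.4925^4)
= 0.5392

0.5392


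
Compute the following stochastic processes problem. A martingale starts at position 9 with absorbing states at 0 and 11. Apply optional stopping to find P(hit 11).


By optional stopping theorem: E(M at tau) = M(0) = 9
P(hit 11)*11 + P(hit 0)*0 = 9
P(hit 11) = (9 - 0)/(11 - 0) = 9/11 = 0.8182

0.8182


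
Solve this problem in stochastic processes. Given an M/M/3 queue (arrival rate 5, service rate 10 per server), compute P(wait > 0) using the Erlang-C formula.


a = lambda/mu = 0.5000
rho = a/c = 0.1667
Erlang-C formula applied:
C(c,a) = 0.0152

0.0152


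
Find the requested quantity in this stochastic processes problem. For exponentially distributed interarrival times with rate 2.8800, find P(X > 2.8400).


P(X > t) = exp(-lambda * t)
= exp(-2.8800 * 2.8400)
= exp(-8.1792) = 2.8043e-04

2.8043e-04


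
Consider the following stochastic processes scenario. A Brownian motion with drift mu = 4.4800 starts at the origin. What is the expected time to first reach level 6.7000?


Expected first passage time = a/mu
= 6.7000/4.4800
= 1.4955

1.4955


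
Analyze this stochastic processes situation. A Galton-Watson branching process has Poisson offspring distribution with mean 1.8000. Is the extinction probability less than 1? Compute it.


Since mu = 1.8000 > 1, extinction prob q < 1.
Solve s = exp(mu*(s-1)) iteratively.
q = 0.2676

0.2676


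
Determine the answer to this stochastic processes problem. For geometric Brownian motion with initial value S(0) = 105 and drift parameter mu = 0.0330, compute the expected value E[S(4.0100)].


E[S(t)] = S(0) * exp(mu * t)
= 105 * exp(0.0330 * 4.0100)
= 105 * 1.1415
= 119.8559

119.8559


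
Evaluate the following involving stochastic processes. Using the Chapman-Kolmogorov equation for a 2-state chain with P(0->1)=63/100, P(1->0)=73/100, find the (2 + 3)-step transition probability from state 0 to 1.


P^5 = P^2 * P^3
Computing via matrix multiplication of the transition matrix.
Entry (0,1) of P^5 = 0.4660

0.4660


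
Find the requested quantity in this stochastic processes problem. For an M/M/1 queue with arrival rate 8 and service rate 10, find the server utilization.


rho = lambda/mu
= 8/10
= 0.8000

0.8000


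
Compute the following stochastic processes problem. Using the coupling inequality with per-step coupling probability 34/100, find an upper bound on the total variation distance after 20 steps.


TV distance bound <= (1-delta)^n
= (1 - 0.3400)^20
= 0.6600^20
= 2.4597e-04

2.4597e-04


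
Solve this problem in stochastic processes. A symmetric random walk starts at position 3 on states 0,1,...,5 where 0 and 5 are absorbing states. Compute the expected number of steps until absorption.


For symmetric RW on 0,...,N with absorbing barriers, E(i) = i*(N-i)
E(3) = 3 * 2 = 6

6


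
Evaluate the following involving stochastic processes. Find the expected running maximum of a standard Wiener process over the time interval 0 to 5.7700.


E(max B(s)) = sqrt(2t/pi)
= sqrt(2*5.7700/pi)
= sqrt(3.6733)
= 1.9166

1.9166


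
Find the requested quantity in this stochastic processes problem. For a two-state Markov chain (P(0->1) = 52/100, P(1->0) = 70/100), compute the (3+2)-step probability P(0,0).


P^5 = P^3 * P^2
Computing via matrix multiplication of the transition matrix.
Entry (0,0) of P^5 = 0.5736

0.5736


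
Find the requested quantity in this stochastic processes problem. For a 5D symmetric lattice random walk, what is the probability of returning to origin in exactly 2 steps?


P(return in 2 steps) = P(reverse first step) = 1/(2d)
= 1/10
= 0.1000

0.1000


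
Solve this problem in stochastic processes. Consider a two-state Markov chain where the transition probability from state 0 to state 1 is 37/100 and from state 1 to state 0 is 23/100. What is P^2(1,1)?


Computing P^2 by matrix multiplication.
P = [[0.6300, 0.3700], [0.2300, 0.7700]]
After raising P to the power 2:
P^2(1,1) = 0.6780

0.6780


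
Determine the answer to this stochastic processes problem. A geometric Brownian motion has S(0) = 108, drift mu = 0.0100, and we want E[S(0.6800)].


E[S(t)] = S(0) * exp(mu * t)
= 108 * exp(0.0100 * 0.6800)
= 108 * 1.0068
= 108.7369

108.7369


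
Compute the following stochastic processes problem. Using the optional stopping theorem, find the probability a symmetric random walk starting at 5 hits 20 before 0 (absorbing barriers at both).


By optional stopping theorem: E(M at tau) = M(0) = 5
P(hit 20)*20 + P(hit 0)*0 = 5
P(hit 20) = (5 - 0)/(20 - 0) = 1/4 = 0.2500

0.2500


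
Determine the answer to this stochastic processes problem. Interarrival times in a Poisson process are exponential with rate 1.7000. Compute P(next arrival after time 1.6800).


P(X > t) = exp(-lambda * t)
= exp(-1.7000 * 1.6800)
= exp(-2.8560) = 0.0575

0.0575


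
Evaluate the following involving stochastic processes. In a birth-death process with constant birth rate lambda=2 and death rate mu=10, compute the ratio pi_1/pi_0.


For birth-death process, pi_n/pi_0 = (lambda/mu)^n
= (2/10)^1
= 0.2000

0.2000


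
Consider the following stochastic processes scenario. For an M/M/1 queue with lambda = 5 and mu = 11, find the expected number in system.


rho = 5/11 = 0.4545
L = rho/(1-rho)
= 0.4545/0.5455
= 0.8333

0.8333


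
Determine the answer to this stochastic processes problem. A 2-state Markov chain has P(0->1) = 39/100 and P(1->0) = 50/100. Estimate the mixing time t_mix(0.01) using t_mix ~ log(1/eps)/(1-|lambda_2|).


lambda_2 = |1 - p01 - p10| = |1 - 0.3900 - 0.5000| = 0.1100
t_mix ~ log(1/eps)/(1 - |lambda_2|)
= log(100)/(1 - 0.1100) = 4.6052/0.8900
= 5.1743

5.1743


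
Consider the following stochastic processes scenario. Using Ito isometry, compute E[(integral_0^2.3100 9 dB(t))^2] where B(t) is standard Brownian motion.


By Ito isometry: E[(int f dB)^2] = int f^2 dt
= 9^2 * 2.3100
= 81 * 2.3100 = 187.1100

187.1100


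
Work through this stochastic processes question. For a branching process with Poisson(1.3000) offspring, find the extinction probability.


Since mu = 1.3000 > 1, extinction prob q < 1.
Solve s = exp(mu*(s-1)) iteratively.
q = 0.5770

0.5770


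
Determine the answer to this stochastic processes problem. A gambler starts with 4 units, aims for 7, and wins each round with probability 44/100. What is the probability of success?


Gambler's ruin formula:
r = q/p = 0.5600/0.4400 = 1.2727
P(win) = (1 - r^i)/(1 - r^N)
= (1 - 1.2727^4)/(1 - 1.2727^7)
= 0.3683

0.3683


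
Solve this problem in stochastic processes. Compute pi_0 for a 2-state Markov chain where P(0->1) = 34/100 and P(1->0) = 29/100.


Stationary distribution: pi_0 = p10/(p01+p10), pi_1 = p01/(p01+p10)
p01 = 0.3400, p10 = 0.2900
pi_0 = 0.4603

0.4603


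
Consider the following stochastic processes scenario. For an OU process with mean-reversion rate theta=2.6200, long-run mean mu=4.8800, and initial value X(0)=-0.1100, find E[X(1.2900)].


E[X(t)] = mu + (X(0) - mu)*exp(-theta*t)
= 4.8800 + (-0.1100 - 4.8800)*exp(-2.6200*1.2900)
= 4.8800 + -4.9900 * 0.0341
= 4.7101

4.7101


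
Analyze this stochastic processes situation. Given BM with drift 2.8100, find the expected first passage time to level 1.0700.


Expected first passage time = a/mu
= 1.0700/2.8100
= 0.3808

0.3808


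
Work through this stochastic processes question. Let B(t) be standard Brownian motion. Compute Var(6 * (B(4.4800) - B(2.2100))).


Var(alpha*(B(t)-B(s))) = alpha^2 * (t-s)
= 6^2 * (4.4800 - 2.2100)
= 36 * 2.2700
= 81.7200

81.7200


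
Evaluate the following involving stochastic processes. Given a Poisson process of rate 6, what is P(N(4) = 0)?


P(N(t)=k) = (lambda*t)^k * exp(-lambda*t) / k!
lambda*t = 24
= 24^0 * exp(-24) / 0!
= 1 * 3.7751e-11 / 1
= 3.7751e-11

3.7751e-11


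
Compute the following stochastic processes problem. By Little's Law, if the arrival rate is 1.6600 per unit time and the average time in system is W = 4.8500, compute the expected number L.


Little's Law: L = lambda * W
= 1.6600 * 4.8500
= 8.0510

8.0510


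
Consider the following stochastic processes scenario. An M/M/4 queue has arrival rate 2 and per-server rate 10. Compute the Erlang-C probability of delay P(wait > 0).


a = lambda/mu = 0.2000
rho = a/c = 0.0500
Erlang-C formula applied:
C(c,a) = 5.7455e-05

5.7455e-05


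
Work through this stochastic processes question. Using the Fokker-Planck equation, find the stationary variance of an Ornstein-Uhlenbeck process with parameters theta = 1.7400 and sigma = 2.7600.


Stationary variance = sigma^2 / (2*theta)
= 2.7600^2 / (2*1.7400)
= 7.6176 / 3.4800
= 2.1890

2.1890


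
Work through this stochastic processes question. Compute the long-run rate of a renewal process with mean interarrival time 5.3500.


Long-run renewal rate = 1/E(X)
= 1/5.3500
= 0.1869

0.1869


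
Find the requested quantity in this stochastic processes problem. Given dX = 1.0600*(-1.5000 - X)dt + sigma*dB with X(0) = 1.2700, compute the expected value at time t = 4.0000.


E[X(t)] = mu + (X(0) - mu)*exp(-theta*t)
= -1.5000 + (1.2700 - -1.5000)*exp(-1.0600*4.0000)
= -1.5000 + 2.7700 * 0.0144
= -1.4601

-1.4601


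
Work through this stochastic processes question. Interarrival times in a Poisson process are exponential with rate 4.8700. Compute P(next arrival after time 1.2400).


P(X > t) = exp(-lambda * t)
= exp(-4.8700 * 1.2400)
= exp(-6.0388) = 0.0024

0.0024


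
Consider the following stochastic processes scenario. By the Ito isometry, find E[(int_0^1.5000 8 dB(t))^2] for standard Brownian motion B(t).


By Ito isometry: E[(int f dB)^2] = int f^2 dt
= 8^2 * 1.5000
= 64 * 1.5000 = 96.0000

96.0000


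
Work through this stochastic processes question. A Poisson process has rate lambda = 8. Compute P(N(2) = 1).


P(N(t)=k) = (lambda*t)^k * exp(-lambda*t) / k!
lambda*t = 16
= 16^1 * exp(-16) / 1!
= 16 * 1.1254e-07 / 1
= 1.8006e-06

1.8006e-06


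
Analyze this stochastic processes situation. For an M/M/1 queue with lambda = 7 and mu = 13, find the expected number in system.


rho = 7/13 = 0.5385
L = rho/(1-rho)
= 0.5385/0.4615
= 1.1667

1.1667


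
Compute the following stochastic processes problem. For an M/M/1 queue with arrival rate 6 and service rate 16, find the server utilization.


rho = lambda/mu
= 6/16
= 0.3750

0.3750


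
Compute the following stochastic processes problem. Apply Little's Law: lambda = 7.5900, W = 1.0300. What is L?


Little's Law: L = lambda * W
= 7.5900 * 1.0300
= 7.8177

7.8177


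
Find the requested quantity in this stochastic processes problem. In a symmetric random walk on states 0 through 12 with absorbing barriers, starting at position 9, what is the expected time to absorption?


For symmetric RW on 0,...,N with absorbing barriers, E(i) = i*(N-i)
E(9) = 9 * 3 = 27

27


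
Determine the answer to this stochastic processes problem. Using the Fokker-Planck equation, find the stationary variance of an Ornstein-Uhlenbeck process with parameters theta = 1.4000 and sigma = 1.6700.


Stationary variance = sigma^2 / (2*theta)
= 1.6700^2 / (2*1.4000)
= 2.7889 / 2.8000
= 0.9960

0.9960


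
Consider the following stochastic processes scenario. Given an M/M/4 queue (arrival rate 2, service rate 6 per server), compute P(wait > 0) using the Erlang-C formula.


a = lambda/mu = 0.3333
rho = a/c = 0.0833
Erlang-C formula applied:
C(c,a) = 4.0209e-04

4.0209e-04


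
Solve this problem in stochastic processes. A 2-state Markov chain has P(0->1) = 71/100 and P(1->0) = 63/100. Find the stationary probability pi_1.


Stationary distribution: pi_0 = p10/(p01+p10), pi_1 = p01/(p01+p10)
p01 = 0.7100, p10 = 0.6300
pi_1 = 0.5299

0.5299


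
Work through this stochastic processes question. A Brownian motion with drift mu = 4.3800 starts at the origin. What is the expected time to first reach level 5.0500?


Expected first passage time = a/mu
= 5.0500/4.3800
= 1.1530

1.1530
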